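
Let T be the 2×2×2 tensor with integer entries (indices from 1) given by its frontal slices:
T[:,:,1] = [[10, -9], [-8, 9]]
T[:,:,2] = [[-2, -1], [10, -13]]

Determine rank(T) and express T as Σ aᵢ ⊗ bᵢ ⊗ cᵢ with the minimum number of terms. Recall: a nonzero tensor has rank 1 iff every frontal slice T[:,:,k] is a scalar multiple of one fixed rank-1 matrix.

rank(T) = 2

Lower bound: the mode-1 unfolding of T (rows indexed by i, columns by (j,k) = (1,1), (1,2), (2,1), (2,2)) is [[10, -2, -9, -1], [-8, 10, 9, -13]].
There the 2×2 minor on rows i ∈ {1, 2}, columns (j,k) ∈ {(1,1), (1,2)} is det [[10, -2], [-8, 10]] = 84 ≠ 0, so this unfolding has rank ≥ 2; CP rank is at least every unfolding rank, so rank(T) ≥ 2. (This is only a lower bound: in general the CP rank may exceed every unfolding rank, so we still need to exhibit 2 rank-1 terms summing to T.)
Upper bound — finding two terms. Write S_k = T[:,:,k] for the frontal slices: S₁ = [[10, -9], [-8, 9]], S₂ = [[-2, -1], [10, -13]].
If T = a₁ ⊗ b₁ ⊗ c₁ + a₂ ⊗ b₂ ⊗ c₂ then each S_k = c₁[k]·a₁b₁ᵀ + c₂[k]·a₂b₂ᵀ. S₁ and S₂ are linearly independent, so a₁b₁ᵀ and a₂b₂ᵀ must span the same plane of matrices: they are the rank-1 matrices of the form x·S₁ + y·S₂.
det(x·S₁ + y·S₂) is 18·x² − 66·xy + 36·y² = 6·(x − 3·y)(3·x − 2·y), vanishing at (x:y) = (3:1) and (2:3).
M₁ = 3·S₁ + S₂ = [[28, -28], [-14, 14]] = 14·[2, -1][1, -1]ᵀ and M₂ = 2·S₁ + 3·S₂ = [[14, -21], [14, -21]] = 7·[1, 1][2, -3]ᵀ, so take a₁ = [2, -1], b₁ = [1, -1], a₂ = [1, 1], b₂ = [2, -3].
Each slice is an integer combination of E₁ = a₁b₁ᵀ and E₂ = a₂b₂ᵀ: S₁ = 6·E₁ − E₂, S₂ = −4·E₁ + 3·E₂; reading off coefficients, c₁ = [6, -4] and c₂ = [-1, 3].
Hence T = [2, -1] ⊗ [1, -1] ⊗ [6, -4] + [1, 1] ⊗ [2, -3] ⊗ [-1, 3], so rank(T) ≤ 2.
These bounds meet, so rank(T) = 2.
Check entry T[1,1,2] = -2: (2)·(1)·(-4) + (1)·(2)·(3) = -2.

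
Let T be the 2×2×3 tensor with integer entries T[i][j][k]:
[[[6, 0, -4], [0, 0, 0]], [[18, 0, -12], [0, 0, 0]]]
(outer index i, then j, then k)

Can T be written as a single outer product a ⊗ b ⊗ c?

Yes

If T = a ⊗ b ⊗ c then every fibre of T is a multiple of the corresponding factor, so read the factors off the fibres through the nonzero entry T[0,0,0] = 6.
The mode-1 fibre T[:,0,0] = [6, 18] gives a = [1, 3] (primitive direction); the mode-2 fibre T[0,:,0] = [6, 0] gives b = [1, 0]; then c[k] = T[0,0,k] / (a[0]·b[0]) = [6, 0, -4] / 1 = [6, 0, -4].
Expanding [1, 3] ⊗ [1, 0] ⊗ [6, 0, -4] reproduces all 12 entries of T, so T = [1, 3] ⊗ [1, 0] ⊗ [6, 0, -4] and rank(T) ≤ 1.
Equivalently every frontal slice T[:,:,k] is c[k] times the rank-1 matrix [1, 3] ⊗ [1, 0]. So T has rank 1 (it is nonzero).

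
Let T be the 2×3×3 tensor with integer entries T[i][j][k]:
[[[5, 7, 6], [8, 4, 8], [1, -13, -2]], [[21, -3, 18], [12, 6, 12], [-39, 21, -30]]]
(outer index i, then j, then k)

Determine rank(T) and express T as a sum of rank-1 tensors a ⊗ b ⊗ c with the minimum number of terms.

Lower bound: the mode-2 unfolding of T (rows indexed by j, columns by (i,k) = (0,0), (0,1), (0,2), (1,0), (1,1), (1,2)) is [[5, 7, 6, 21, -3, 18], [8, 4, 8, 12, 6, 12], [1, -13, -2, -39, 21, -30]].
There the 2×2 minor on rows j ∈ {0, 1}, columns (i,k) ∈ {(0,0), (0,1)} is det [[5, 7], [8, 4]] = -36 ≠ 0, so this unfolding has rank ≥ 2; CP rank is at least every unfolding rank, so rank(T) ≥ 2. (Unfolding ranks only ever bound the CP rank from below — rank(T) can be strictly larger than all of them — so the matching upper bound has to come from an explicit 2-term decomposition.)
Upper bound — finding two terms. Write S_k = T[:,:,k] for the frontal slices: S₀ = [[5, 8, 1], [21, 12, -39]], S₁ = [[7, 4, -13], [-3, 6, 21]], S₂ = [[6, 8, -2], [18, 12, -30]].
If T = a₁ ⊗ b₁ ⊗ c₁ + a₂ ⊗ b₂ ⊗ c₂ then each S_k = c₁[k]·a₁b₁ᵀ + c₂[k]·a₂b₂ᵀ. S₀ and S₁ are linearly independent, so a₁b₁ᵀ and a₂b₂ᵀ must span the same plane of matrices: they are the rank-1 matrices of the form x·S₀ + y·S₁.
The 2×2 minor of x·S₀ + y·S₁ on rows {0,1}, columns {0,1} is −108·x² + 54·xy + 54·y² = (-54)·(x − y)(2·x + y), vanishing at (x:y) = (1:1) and (1:-2).
M₁ = S₀ + S₁ = [[12, 12, -12], [18, 18, -18]] = 6·[2, 3][1, 1, -1]ᵀ and M₂ = S₀ − 2·S₁ = [[-9, 0, 27], [27, 0, -81]] = (-9)·[1, -3][1, 0, -3]ᵀ, so take a₁ = [2, 3], b₁ = [1, 1, -1], a₂ = [1, -3], b₂ = [1, 0, -3].
Each slice is an integer combination of E₁ = a₁b₁ᵀ and E₂ = a₂b₂ᵀ: S₀ = 4·E₁ − 3·E₂, S₁ = 2·E₁ + 3·E₂, S₂ = 4·E₁ − 2·E₂; reading off coefficients, c₁ = [4, 2, 4] and c₂ = [-3, 3, -2].
Hence T = [2, 3] ⊗ [1, 1, -1] ⊗ [4, 2, 4] + [1, -3] ⊗ [1, 0, -3] ⊗ [-3, 3, -2], so rank(T) ≤ 2.
These bounds meet, so rank(T) = 2.
Check entry T[1,0,0] = 21: (3)·(1)·(4) + (-3)·(1)·(-3) = 21.

rank(T) = 2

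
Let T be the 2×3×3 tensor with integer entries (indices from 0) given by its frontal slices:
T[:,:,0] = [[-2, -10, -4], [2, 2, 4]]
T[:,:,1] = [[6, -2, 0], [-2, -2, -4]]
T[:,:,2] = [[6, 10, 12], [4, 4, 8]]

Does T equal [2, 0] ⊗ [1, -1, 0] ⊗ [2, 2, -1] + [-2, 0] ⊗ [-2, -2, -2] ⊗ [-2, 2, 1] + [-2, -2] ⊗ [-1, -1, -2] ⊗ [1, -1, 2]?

Reconstruct entry (0,0,1) from the claimed factors: Σₗ aₗ[0]bₗ[0]cₗ[1] = (2)·(1)·(2) + (-2)·(-2)·(2) + (-2)·(-1)·(-1) = 10, but T[0,0,1] = 6. The claim is false.

No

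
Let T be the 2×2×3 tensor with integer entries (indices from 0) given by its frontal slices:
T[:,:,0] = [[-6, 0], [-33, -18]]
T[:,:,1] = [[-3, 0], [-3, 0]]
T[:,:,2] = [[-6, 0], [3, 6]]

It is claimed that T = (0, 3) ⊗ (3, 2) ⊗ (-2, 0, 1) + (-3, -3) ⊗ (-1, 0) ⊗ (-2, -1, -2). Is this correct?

Reconstruct entry (1,0,0) from the claimed factors: Σₗ aₗ[1]bₗ[0]cₗ[0] = (3)·(3)·(-2) + (-3)·(-1)·(-2) = -24, but T[1,0,0] = -33. The claim is false.

No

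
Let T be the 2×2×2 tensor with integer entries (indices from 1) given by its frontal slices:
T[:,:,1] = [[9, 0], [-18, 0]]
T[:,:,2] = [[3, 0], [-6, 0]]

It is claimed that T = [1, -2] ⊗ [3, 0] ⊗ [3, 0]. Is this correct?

No

Reconstruct entry (1,1,2) from the claimed factors: Σₗ aₗ[1]bₗ[1]cₗ[2] = (1)·(3)·(0) = 0, but T[1,1,2] = 3. The claim is false.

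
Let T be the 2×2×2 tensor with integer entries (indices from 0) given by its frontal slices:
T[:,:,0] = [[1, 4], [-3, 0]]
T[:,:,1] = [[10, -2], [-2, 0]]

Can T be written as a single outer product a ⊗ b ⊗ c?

No

The mode-2 unfolding of T (rows indexed by j, columns by (i,k) = (0,0), (0,1), (1,0), (1,1)) is [[1, 10, -3, -2], [4, -2, 0, 0]].
There the 2×2 minor on rows j ∈ {0, 1}, columns (i,k) ∈ {(0,0), (0,1)} is det [[1, 10], [4, -2]] = -42 ≠ 0, so this unfolding has rank ≥ 2; CP rank is at least every unfolding rank, so rank(T) ≥ 2.
In particular rank(T) ≥ 2 > 1, so T is not rank-1.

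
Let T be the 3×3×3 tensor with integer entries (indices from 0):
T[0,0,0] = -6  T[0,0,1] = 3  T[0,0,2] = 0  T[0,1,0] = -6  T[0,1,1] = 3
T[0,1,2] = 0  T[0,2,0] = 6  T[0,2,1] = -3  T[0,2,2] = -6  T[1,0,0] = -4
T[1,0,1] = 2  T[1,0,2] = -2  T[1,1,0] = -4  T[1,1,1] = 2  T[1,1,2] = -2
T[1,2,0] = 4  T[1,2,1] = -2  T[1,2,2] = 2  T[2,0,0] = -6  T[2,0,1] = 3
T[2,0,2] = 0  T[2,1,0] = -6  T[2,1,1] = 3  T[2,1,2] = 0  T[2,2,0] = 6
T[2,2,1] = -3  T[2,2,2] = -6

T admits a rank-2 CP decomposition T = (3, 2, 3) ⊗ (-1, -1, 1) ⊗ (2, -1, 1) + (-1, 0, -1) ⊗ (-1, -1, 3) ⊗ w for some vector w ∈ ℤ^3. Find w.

Subtract the known terms from T to get the rank-1 residual R = (-1, 0, -1) ⊗ (-1, -1, 3) ⊗ w, so R[i,j,k] = a[i]·b[j]·w[k]. Pick indices with nonzero a[0]·b[0] = (-1)·(-1) = 1. Only the fibre through (0,0,·) is needed: R[0,0,:] = T[0,0,:] − Σₗ aₗ[0]bₗ[0]cₗ = [-6, 3, 0] − (3)·(-1)·(2, -1, 1) = [0, 0, 3]. Then w[k] = R[0,0,k] / 1 for each k, giving w = [0, 0, 3] / 1 = (0, 0, 3).

w = (0, 0, 3)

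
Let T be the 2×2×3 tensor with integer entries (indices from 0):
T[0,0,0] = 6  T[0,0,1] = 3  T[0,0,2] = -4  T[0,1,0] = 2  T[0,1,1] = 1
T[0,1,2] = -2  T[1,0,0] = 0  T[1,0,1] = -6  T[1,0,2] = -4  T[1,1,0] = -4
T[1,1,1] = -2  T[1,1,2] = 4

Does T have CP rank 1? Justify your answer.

The mode-3 unfolding of T (rows indexed by k, columns by (i,j) = (0,0), (0,1), (1,0), (1,1)) is [[6, 2, 0, -4], [3, 1, -6, -2], [-4, -2, -4, 4]].
There the 3×3 minor on rows k ∈ {0, 1, 2}, columns (i,j) ∈ {(0,0), (0,1), (1,0)} is det [[6, 2, 0], [3, 1, -6], [-4, -2, -4]] = -24 ≠ 0, so this unfolding has rank ≥ 3; CP rank is at least every unfolding rank, so rank(T) ≥ 3.
In particular rank(T) ≥ 3 > 1, so T is not rank-1.

No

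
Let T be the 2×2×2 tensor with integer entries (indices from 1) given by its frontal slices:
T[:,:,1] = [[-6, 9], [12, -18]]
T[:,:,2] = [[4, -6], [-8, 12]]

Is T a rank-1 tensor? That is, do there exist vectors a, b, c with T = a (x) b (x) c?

Yes

If T = a (x) b (x) c then every fibre of T is a multiple of the corresponding factor, so read the factors off the fibres through the nonzero entry T[1,1,1] = -6.
The mode-1 fibre T[:,1,1] = [-6, 12] gives a = [1, -2] (primitive direction); the mode-2 fibre T[1,:,1] = [-6, 9] gives b = [2, -3]; then c[k] = T[1,1,k] / (a[1]·b[1]) = [-6, 4] / 2 = [-3, 2].
Expanding [1, -2] (x) [2, -3] (x) [-3, 2] reproduces all 8 entries of T, so T = [1, -2] (x) [2, -3] (x) [-3, 2] and rank(T) ≤ 1.
Equivalently every frontal slice T[:,:,k] is c[k] times the rank-1 matrix [1, -2] (x) [2, -3]. So T has rank 1 (it is nonzero).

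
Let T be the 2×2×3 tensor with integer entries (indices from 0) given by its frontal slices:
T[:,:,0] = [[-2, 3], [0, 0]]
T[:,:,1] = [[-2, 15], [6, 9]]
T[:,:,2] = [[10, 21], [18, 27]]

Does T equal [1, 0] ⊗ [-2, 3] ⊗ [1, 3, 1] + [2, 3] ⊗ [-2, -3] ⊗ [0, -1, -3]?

Reconstruct entrywise from the claimed factors. For example, T[1,0,0] = 0 and Σₗ aₗ[1]bₗ[0]cₗ[0] = (0)·(-2)·(1) + (3)·(-2)·(0) = 0; checking all 12 entries, every one matches. The claim holds.

Yes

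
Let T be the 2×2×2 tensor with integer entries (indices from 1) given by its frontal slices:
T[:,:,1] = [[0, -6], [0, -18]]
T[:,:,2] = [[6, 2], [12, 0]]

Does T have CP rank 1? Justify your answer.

The mode-2 unfolding of T (rows indexed by j, columns by (i,k) = (1,1), (1,2), (2,1), (2,2)) is [[0, 6, 0, 12], [-6, 2, -18, 0]].
There the 2×2 minor on rows j ∈ {1, 2}, columns (i,k) ∈ {(1,1), (1,2)} is det [[0, 6], [-6, 2]] = 36 ≠ 0, so this unfolding has rank ≥ 2; CP rank is at least every unfolding rank, so rank(T) ≥ 2.
In particular rank(T) ≥ 2 > 1, so T is not rank-1.

No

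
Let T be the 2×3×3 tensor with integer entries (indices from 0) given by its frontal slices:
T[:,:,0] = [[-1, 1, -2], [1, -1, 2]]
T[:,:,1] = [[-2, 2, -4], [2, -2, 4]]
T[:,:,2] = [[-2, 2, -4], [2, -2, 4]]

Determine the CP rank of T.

1

Lower bound: T ≠ 0 (e.g. T[0,0,0] = -1), so rank(T) ≥ 1.
Upper bound: if T = a ⊗ b ⊗ c then every fibre of T is a multiple of the corresponding factor, so read the factors off the fibres through the nonzero entry T[0,0,0] = -1.
The mode-1 fibre T[:,0,0] = [-1, 1] gives a = [1, -1] (primitive direction); the mode-2 fibre T[0,:,0] = [-1, 1, -2] gives b = [1, -1, 2]; then c[k] = T[0,0,k] / (a[0]·b[0]) = [-1, -2, -2] / 1 = [-1, -2, -2].
Expanding [1, -1] ⊗ [1, -1, 2] ⊗ [-1, -2, -2] reproduces all 18 entries of T, so T = [1, -1] ⊗ [1, -1, 2] ⊗ [-1, -2, -2] and rank(T) ≤ 1.
These bounds meet, so rank(T) = 1.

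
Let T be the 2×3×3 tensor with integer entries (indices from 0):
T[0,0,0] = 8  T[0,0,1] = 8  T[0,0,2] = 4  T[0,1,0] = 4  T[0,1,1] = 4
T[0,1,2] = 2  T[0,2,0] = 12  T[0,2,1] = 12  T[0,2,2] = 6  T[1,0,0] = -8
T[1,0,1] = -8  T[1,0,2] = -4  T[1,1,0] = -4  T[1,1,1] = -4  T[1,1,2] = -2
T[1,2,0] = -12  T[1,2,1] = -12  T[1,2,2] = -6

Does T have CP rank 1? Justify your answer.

If T = a ∘ b ∘ c then every fibre of T is a multiple of the corresponding factor, so read the factors off the fibres through the nonzero entry T[0,0,0] = 8.
The mode-1 fibre T[:,0,0] = [8, -8] gives a = (1, -1) (primitive direction); the mode-2 fibre T[0,:,0] = [8, 4, 12] gives b = (2, 1, 3); then c[k] = T[0,0,k] / (a[0]·b[0]) = [8, 8, 4] / 2 = (4, 4, 2).
Expanding (1, -1) ∘ (2, 1, 3) ∘ (4, 4, 2) reproduces all 18 entries of T, so T = (1, -1) ∘ (2, 1, 3) ∘ (4, 4, 2) and rank(T) ≤ 1.
Equivalently every frontal slice T[:,:,k] is c[k] times the rank-1 matrix (1, -1) ∘ (2, 1, 3). So T has rank 1 (it is nonzero).

Yes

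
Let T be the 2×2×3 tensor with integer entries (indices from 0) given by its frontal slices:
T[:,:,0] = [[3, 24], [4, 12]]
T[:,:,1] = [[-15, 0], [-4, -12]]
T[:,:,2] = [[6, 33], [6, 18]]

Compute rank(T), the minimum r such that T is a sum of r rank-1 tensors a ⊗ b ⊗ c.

Lower bound: the mode-2 unfolding of T (rows indexed by j, columns by (i,k) = (0,0), (0,1), (0,2), (1,0), (1,1), (1,2)) is [[3, -15, 6, 4, -4, 6], [24, 0, 33, 12, -12, 18]].
There the 2×2 minor on rows j ∈ {0, 1}, columns (i,k) ∈ {(0,0), (0,1)} is det [[3, -15], [24, 0]] = 360 ≠ 0, so this unfolding has rank ≥ 2; CP rank is at least every unfolding rank, so rank(T) ≥ 2. (This is only a lower bound: in general the CP rank may exceed every unfolding rank, so we still need to exhibit 2 rank-1 terms summing to T.)
Upper bound — finding two terms. Write S_k = T[:,:,k] for the frontal slices: S₀ = [[3, 24], [4, 12]], S₁ = [[-15, 0], [-4, -12]], S₂ = [[6, 33], [6, 18]].
If T = a₁ ⊗ b₁ ⊗ c₁ + a₂ ⊗ b₂ ⊗ c₂ then each S_k = c₁[k]·a₁b₁ᵀ + c₂[k]·a₂b₂ᵀ. S₀ and S₁ are linearly independent, so a₁b₁ᵀ and a₂b₂ᵀ must span the same plane of matrices: they are the rank-1 matrices of the form x·S₀ + y·S₁.
det(x·S₀ + y·S₁) is −60·x² − 120·xy + 180·y² = (-60)·(x + 3·y)(x − y), vanishing at (x:y) = (3:-1) and (1:1).
M₁ = 3·S₀ − S₁ = [[24, 72], [16, 48]] = 8·[3, 2][1, 3]ᵀ and M₂ = S₀ + S₁ = [[-12, 24], [0, 0]] = (-12)·[1, 0][1, -2]ᵀ, so take a₁ = [3, 2], b₁ = [1, 3], a₂ = [1, 0], b₂ = [1, -2].
Each slice is an integer combination of E₁ = a₁b₁ᵀ and E₂ = a₂b₂ᵀ: S₀ = 2·E₁ − 3·E₂, S₁ = −2·E₁ − 9·E₂, S₂ = 3·E₁ − 3·E₂; reading off coefficients, c₁ = [2, -2, 3] and c₂ = [-3, -9, -3].
Hence T = [3, 2] ⊗ [1, 3] ⊗ [2, -2, 3] + [1, 0] ⊗ [1, -2] ⊗ [-3, -9, -3], so rank(T) ≤ 2.
These bounds meet, so rank(T) = 2.

2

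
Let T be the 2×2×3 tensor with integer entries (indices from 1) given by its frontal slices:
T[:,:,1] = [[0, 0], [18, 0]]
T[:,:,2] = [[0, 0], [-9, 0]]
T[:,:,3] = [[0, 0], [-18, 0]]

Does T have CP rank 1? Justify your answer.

If T = a ⊗ b ⊗ c then every fibre of T is a multiple of the corresponding factor, so read the factors off the fibres through the nonzero entry T[2,1,1] = 18.
The mode-1 fibre T[:,1,1] = [0, 18] gives a = [0, 1] (primitive direction); the mode-2 fibre T[2,:,1] = [18, 0] gives b = [1, 0]; then c[k] = T[2,1,k] / (a[2]·b[1]) = [18, -9, -18] / 1 = [18, -9, -18].
Expanding [0, 1] ⊗ [1, 0] ⊗ [18, -9, -18] reproduces all 12 entries of T, so T = [0, 1] ⊗ [1, 0] ⊗ [18, -9, -18] and rank(T) ≤ 1.
Equivalently every frontal slice T[:,:,k] is c[k] times the rank-1 matrix [0, 1] ⊗ [1, 0]. So T has rank 1 (it is nonzero).

Yes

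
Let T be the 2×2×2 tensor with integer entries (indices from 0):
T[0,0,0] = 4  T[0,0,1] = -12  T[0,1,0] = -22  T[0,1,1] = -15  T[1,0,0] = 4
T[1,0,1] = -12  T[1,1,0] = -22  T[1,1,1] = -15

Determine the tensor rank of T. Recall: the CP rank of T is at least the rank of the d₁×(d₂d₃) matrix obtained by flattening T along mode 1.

2

Lower bound: the mode-2 unfolding of T (rows indexed by j, columns by (i,k) = (0,0), (0,1), (1,0), (1,1)) is [[4, -12, 4, -12], [-22, -15, -22, -15]].
There the 2×2 minor on rows j ∈ {0, 1}, columns (i,k) ∈ {(0,0), (0,1)} is det [[4, -12], [-22, -15]] = -324 ≠ 0, so this unfolding has rank ≥ 2; CP rank is at least every unfolding rank, so rank(T) ≥ 2. (Flattening ranks never certify an upper bound on CP rank; for that we must actually write T with 2 rank-1 terms.)
Upper bound — finding two terms. Every mode-1 slice of T is a multiple of one matrix: T[i,:,:] = a[i]·M with a = [1, 1] and M = [[4, -12], [-22, -15]] (rows indexed by j, columns by k). So it suffices to write M as a sum of two rank-1 matrices.
Splitting M by its rows (j = 0, 1), M = [1, 0][4, -12]ᵀ + [0, 1][-22, -15]ᵀ.
Hence T = [1, 1] ⊗ [1, 0] ⊗ [4, -12] + [1, 1] ⊗ [0, 1] ⊗ [-22, -15], so rank(T) ≤ 2.
These bounds meet, so rank(T) = 2.
Check entry T[1,1,1] = -15: (1)·(0)·(-12) + (1)·(1)·(-15) = -15.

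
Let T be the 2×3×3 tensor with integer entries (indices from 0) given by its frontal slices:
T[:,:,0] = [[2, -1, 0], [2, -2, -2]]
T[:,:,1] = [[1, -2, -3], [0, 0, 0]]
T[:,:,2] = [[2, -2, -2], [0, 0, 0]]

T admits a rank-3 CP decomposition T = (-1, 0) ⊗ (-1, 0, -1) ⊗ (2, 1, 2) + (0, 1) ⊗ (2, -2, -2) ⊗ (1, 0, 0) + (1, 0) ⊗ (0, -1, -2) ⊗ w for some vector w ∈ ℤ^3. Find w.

Subtract the known terms from T to get the rank-1 residual R = (1, 0) ⊗ (0, -1, -2) ⊗ w, so R[i,j,k] = a[i]·b[j]·w[k]. Pick indices with nonzero a[0]·b[1] = (1)·(-1) = -1. Only the fibre through (0,1,·) is needed: R[0,1,:] = T[0,1,:] − Σₗ aₗ[0]bₗ[1]cₗ = [-1, -2, -2] − (-1)·(0)·(2, 1, 2) − (0)·(-2)·(1, 0, 0) = [-1, -2, -2]. Then w[k] = R[0,1,k] / -1 for each k, giving w = [-1, -2, -2] / -1 = (1, 2, 2).

w = (1, 2, 2)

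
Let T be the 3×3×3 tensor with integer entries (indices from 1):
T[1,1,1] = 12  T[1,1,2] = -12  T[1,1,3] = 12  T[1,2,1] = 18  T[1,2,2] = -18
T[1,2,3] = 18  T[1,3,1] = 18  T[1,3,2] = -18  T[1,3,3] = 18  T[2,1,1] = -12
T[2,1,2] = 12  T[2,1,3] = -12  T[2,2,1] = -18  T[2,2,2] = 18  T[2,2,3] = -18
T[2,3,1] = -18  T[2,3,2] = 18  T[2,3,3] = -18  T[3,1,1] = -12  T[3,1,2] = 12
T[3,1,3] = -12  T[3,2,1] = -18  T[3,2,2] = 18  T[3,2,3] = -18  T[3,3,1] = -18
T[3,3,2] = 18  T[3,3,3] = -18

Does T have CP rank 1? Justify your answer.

If T = a ⊗ b ⊗ c then every fibre of T is a multiple of the corresponding factor, so read the factors off the fibres through the nonzero entry T[1,1,1] = 12.
The mode-1 fibre T[:,1,1] = [12, -12, -12] gives a = [1, -1, -1] (primitive direction); the mode-2 fibre T[1,:,1] = [12, 18, 18] gives b = [2, 3, 3]; then c[k] = T[1,1,k] / (a[1]·b[1]) = [12, -12, 12] / 2 = [6, -6, 6].
Expanding [1, -1, -1] ⊗ [2, 3, 3] ⊗ [6, -6, 6] reproduces all 27 entries of T, so T = [1, -1, -1] ⊗ [2, 3, 3] ⊗ [6, -6, 6] and rank(T) ≤ 1.
Equivalently every frontal slice T[:,:,k] is c[k] times the rank-1 matrix [1, -1, -1] ⊗ [2, 3, 3]. So T has rank 1 (it is nonzero).

Yes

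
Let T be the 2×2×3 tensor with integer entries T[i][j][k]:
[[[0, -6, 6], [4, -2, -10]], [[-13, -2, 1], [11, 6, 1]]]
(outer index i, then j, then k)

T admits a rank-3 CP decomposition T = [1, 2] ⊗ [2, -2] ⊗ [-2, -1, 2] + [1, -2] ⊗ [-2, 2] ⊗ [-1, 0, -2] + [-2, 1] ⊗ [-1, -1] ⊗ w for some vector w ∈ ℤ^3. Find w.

Subtract the known terms from T to get the rank-1 residual R = [-2, 1] ⊗ [-1, -1] ⊗ w, so R[i,j,k] = a[i]·b[j]·w[k]. Pick indices with nonzero a[0]·b[0] = (-2)·(-1) = 2. Only the fibre through (0,0,·) is needed: R[0,0,:] = T[0,0,:] − Σₗ aₗ[0]bₗ[0]cₗ = [0, -6, 6] − (1)·(2)·[-2, -1, 2] − (1)·(-2)·[-1, 0, -2] = [2, -4, -2]. Then w[k] = R[0,0,k] / 2 for each k, giving w = [2, -4, -2] / 2 = [1, -2, -1].

w = [1, -2, -1]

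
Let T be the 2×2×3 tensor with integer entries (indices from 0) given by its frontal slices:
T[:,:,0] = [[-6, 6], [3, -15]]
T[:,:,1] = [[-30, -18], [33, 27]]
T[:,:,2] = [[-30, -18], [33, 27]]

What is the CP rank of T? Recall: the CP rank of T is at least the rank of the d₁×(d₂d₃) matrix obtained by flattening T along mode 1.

Lower bound: the mode-1 unfolding of T (rows indexed by i, columns by (j,k) = (0,0), (0,1), (0,2), (1,0), (1,1), (1,2)) is [[-6, -30, -30, 6, -18, -18], [3, 33, 33, -15, 27, 27]].
There the 2×2 minor on rows i ∈ {0, 1}, columns (j,k) ∈ {(0,0), (0,1)} is det [[-6, -30], [3, 33]] = -108 ≠ 0, so this unfolding has rank ≥ 2; CP rank is at least every unfolding rank, so rank(T) ≥ 2. (Unfolding ranks only ever bound the CP rank from below — rank(T) can be strictly larger than all of them — so the matching upper bound has to come from an explicit 2-term decomposition.)
Upper bound — finding two terms. Write S_k = T[:,:,k] for the frontal slices: S₀ = [[-6, 6], [3, -15]], S₁ = [[-30, -18], [33, 27]], S₂ = [[-30, -18], [33, 27]].
If T = a₁ ∘ b₁ ∘ c₁ + a₂ ∘ b₂ ∘ c₂ then each S_k = c₁[k]·a₁b₁ᵀ + c₂[k]·a₂b₂ᵀ. S₀ and S₁ are linearly independent, so a₁b₁ᵀ and a₂b₂ᵀ must span the same plane of matrices: they are the rank-1 matrices of the form x·S₀ + y·S₁.
det(x·S₀ + y·S₁) is 72·x² + 144·xy − 216·y² = 72·(x + 3·y)(x − y), vanishing at (x:y) = (3:-1) and (1:1).
M₁ = 3·S₀ − S₁ = [[12, 36], [-24, -72]] = 12·[1, -2][1, 3]ᵀ and M₂ = S₀ + S₁ = [[-36, -12], [36, 12]] = (-12)·[1, -1][3, 1]ᵀ, so take a₁ = [1, -2], b₁ = [1, 3], a₂ = [1, -1], b₂ = [3, 1].
Each slice is an integer combination of E₁ = a₁b₁ᵀ and E₂ = a₂b₂ᵀ: S₀ = 3·E₁ − 3·E₂, S₁ = −3·E₁ − 9·E₂, S₂ = −3·E₁ − 9·E₂; reading off coefficients, c₁ = [3, -3, -3] and c₂ = [-3, -9, -9].
Hence T = [1, -2] ∘ [1, 3] ∘ [3, -3, -3] + [1, -1] ∘ [3, 1] ∘ [-3, -9, -9], so rank(T) ≤ 2.
These bounds meet, so rank(T) = 2.

2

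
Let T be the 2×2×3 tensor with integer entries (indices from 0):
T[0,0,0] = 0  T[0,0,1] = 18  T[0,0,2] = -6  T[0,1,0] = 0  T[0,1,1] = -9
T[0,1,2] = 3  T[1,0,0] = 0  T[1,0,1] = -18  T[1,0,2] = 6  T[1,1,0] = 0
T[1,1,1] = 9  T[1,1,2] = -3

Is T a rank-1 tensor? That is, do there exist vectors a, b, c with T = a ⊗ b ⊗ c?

Yes

If T = a ⊗ b ⊗ c then every fibre of T is a multiple of the corresponding factor, so read the factors off the fibres through the nonzero entry T[0,0,1] = 18.
The mode-1 fibre T[:,0,1] = [18, -18] gives a = [1, -1] (primitive direction); the mode-2 fibre T[0,:,1] = [18, -9] gives b = [2, -1]; then c[k] = T[0,0,k] / (a[0]·b[0]) = [0, 18, -6] / 2 = [0, 9, -3].
Expanding [1, -1] ⊗ [2, -1] ⊗ [0, 9, -3] reproduces all 12 entries of T, so T = [1, -1] ⊗ [2, -1] ⊗ [0, 9, -3] and rank(T) ≤ 1.
Equivalently every frontal slice T[:,:,k] is c[k] times the rank-1 matrix [1, -1] ⊗ [2, -1]. So T has rank 1 (it is nonzero).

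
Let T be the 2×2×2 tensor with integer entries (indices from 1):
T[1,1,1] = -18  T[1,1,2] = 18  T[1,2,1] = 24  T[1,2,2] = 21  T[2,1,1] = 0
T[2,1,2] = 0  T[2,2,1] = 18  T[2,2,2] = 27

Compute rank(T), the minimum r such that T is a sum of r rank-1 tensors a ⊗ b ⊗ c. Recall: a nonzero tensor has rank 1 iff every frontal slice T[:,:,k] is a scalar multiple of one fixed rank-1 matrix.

Lower bound: the mode-3 unfolding of T (rows indexed by k, columns by (i,j) = (1,1), (1,2), (2,1), (2,2)) is [[-18, 24, 0, 18], [18, 21, 0, 27]].
There the 2×2 minor on rows k ∈ {1, 2}, columns (i,j) ∈ {(1,1), (1,2)} is det [[-18, 24], [18, 21]] = -810 ≠ 0, so this unfolding has rank ≥ 2; CP rank is at least every unfolding rank, so rank(T) ≥ 2. (This is only a lower bound: in general the CP rank may exceed every unfolding rank, so we still need to exhibit 2 rank-1 terms summing to T.)
Upper bound — finding two terms. Write S_k = T[:,:,k] for the frontal slices: S₁ = [[-18, 24], [0, 18]], S₂ = [[18, 21], [0, 27]].
If T = a₁ ⊗ b₁ ⊗ c₁ + a₂ ⊗ b₂ ⊗ c₂ then each S_k = c₁[k]·a₁b₁ᵀ + c₂[k]·a₂b₂ᵀ. S₁ and S₂ are linearly independent, so a₁b₁ᵀ and a₂b₂ᵀ must span the same plane of matrices: they are the rank-1 matrices of the form x·S₁ + y·S₂.
det(x·S₁ + y·S₂) is −324·x² − 162·xy + 486·y² = (-162)·(2·x + 3·y)(x − y), vanishing at (x:y) = (3:-2) and (1:1).
M₁ = 3·S₁ − 2·S₂ = [[-90, 30], [0, 0]] = (-30)·[1, 0][3, -1]ᵀ and M₂ = S₁ + S₂ = [[0, 45], [0, 45]] = 45·[1, 1][0, 1]ᵀ, so take a₁ = [1, 0], b₁ = [3, -1], a₂ = [1, 1], b₂ = [0, 1].
Each slice is an integer combination of E₁ = a₁b₁ᵀ and E₂ = a₂b₂ᵀ: S₁ = −6·E₁ + 18·E₂, S₂ = 6·E₁ + 27·E₂; reading off coefficients, c₁ = [-6, 6] and c₂ = [18, 27].
Hence T = [1, 0] ⊗ [3, -1] ⊗ [-6, 6] + [1, 1] ⊗ [0, 1] ⊗ [18, 27], so rank(T) ≤ 2.
These bounds meet, so rank(T) = 2.

2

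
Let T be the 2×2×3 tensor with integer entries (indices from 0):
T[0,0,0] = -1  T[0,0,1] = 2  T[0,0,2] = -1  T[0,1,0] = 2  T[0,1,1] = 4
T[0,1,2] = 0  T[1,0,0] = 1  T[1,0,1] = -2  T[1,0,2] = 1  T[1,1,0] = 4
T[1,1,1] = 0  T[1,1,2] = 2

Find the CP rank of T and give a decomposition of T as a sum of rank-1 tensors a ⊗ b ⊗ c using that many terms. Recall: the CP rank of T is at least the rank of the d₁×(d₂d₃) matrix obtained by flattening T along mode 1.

rank(T) = 2

Lower bound: the mode-2 unfolding of T (rows indexed by j, columns by (i,k) = (0,0), (0,1), (0,2), (1,0), (1,1), (1,2)) is [[-1, 2, -1, 1, -2, 1], [2, 4, 0, 4, 0, 2]].
There the 2×2 minor on rows j ∈ {0, 1}, columns (i,k) ∈ {(0,0), (0,1)} is det [[-1, 2], [2, 4]] = -8 ≠ 0, so this unfolding has rank ≥ 2; CP rank is at least every unfolding rank, so rank(T) ≥ 2. (This is only a lower bound: in general the CP rank may exceed every unfolding rank, so we still need to exhibit 2 rank-1 terms summing to T.)
Upper bound — finding two terms. Write S_k = T[:,:,k] for the frontal slices: S₀ = [[-1, 2], [1, 4]], S₁ = [[2, 4], [-2, 0]], S₂ = [[-1, 0], [1, 2]].
If T = a₁ ⊗ b₁ ⊗ c₁ + a₂ ⊗ b₂ ⊗ c₂ then each S_k = c₁[k]·a₁b₁ᵀ + c₂[k]·a₂b₂ᵀ. S₀ and S₁ are linearly independent, so a₁b₁ᵀ and a₂b₂ᵀ must span the same plane of matrices: they are the rank-1 matrices of the form x·S₀ + y·S₁.
det(x·S₀ + y·S₁) is −6·x² + 8·xy + 8·y² = (-2)·(x − 2·y)(3·x + 2·y), vanishing at (x:y) = (2:1) and (2:-3).
M₁ = 2·S₀ + S₁ = [[0, 8], [0, 8]] = 8·[1, 1][0, 1]ᵀ and M₂ = 2·S₀ − 3·S₁ = [[-8, -8], [8, 8]] = (-8)·[1, -1][1, 1]ᵀ, so take a₁ = [1, 1], b₁ = [0, 1], a₂ = [1, -1], b₂ = [1, 1].
Each slice is an integer combination of E₁ = a₁b₁ᵀ and E₂ = a₂b₂ᵀ: S₀ = 3·E₁ − E₂, S₁ = 2·E₁ + 2·E₂, S₂ = E₁ − E₂; reading off coefficients, c₁ = [3, 2, 1] and c₂ = [-1, 2, -1].
Hence T = [1, 1] ⊗ [0, 1] ⊗ [3, 2, 1] + [1, -1] ⊗ [1, 1] ⊗ [-1, 2, -1], so rank(T) ≤ 2.
These bounds meet, so rank(T) = 2.
Check entry T[0,1,0] = 2: (1)·(1)·(3) + (1)·(1)·(-1) = 2.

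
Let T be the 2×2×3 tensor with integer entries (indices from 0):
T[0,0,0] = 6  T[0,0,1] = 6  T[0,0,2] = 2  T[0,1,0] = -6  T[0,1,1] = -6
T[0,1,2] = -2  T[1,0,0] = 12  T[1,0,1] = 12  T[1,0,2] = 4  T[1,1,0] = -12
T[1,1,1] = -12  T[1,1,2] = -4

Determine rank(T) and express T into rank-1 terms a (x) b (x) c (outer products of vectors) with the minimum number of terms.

rank(T) = 1

Lower bound: T ≠ 0 (e.g. T[0,0,0] = 6), so rank(T) ≥ 1.
Upper bound: if T = a (x) b (x) c then every fibre of T is a multiple of the corresponding factor, so read the factors off the fibres through the nonzero entry T[0,0,0] = 6.
The mode-1 fibre T[:,0,0] = [6, 12] gives a = (1, 2) (primitive direction); the mode-2 fibre T[0,:,0] = [6, -6] gives b = (1, -1); then c[k] = T[0,0,k] / (a[0]·b[0]) = [6, 6, 2] / 1 = (6, 6, 2).
Expanding (1, 2) (x) (1, -1) (x) (6, 6, 2) reproduces all 12 entries of T, so T = (1, 2) (x) (1, -1) (x) (6, 6, 2) and rank(T) ≤ 1.
These bounds meet, so rank(T) = 1.
Check entry T[0,1,2] = -2: (1)·(-1)·(2) = -2.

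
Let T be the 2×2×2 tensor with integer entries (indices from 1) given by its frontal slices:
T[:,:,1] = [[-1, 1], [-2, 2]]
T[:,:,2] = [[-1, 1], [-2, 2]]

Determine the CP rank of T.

Lower bound: T ≠ 0 (e.g. T[1,1,1] = -1), so rank(T) ≥ 1.
Upper bound: if T = a ⊗ b ⊗ c then every fibre of T is a multiple of the corresponding factor, so read the factors off the fibres through the nonzero entry T[1,1,1] = -1.
The mode-1 fibre T[:,1,1] = [-1, -2] gives a = [1, 2] (primitive direction); the mode-2 fibre T[1,:,1] = [-1, 1] gives b = [1, -1]; then c[k] = T[1,1,k] / (a[1]·b[1]) = [-1, -1] / 1 = [-1, -1].
Expanding [1, 2] ⊗ [1, -1] ⊗ [-1, -1] reproduces all 8 entries of T, so T = [1, 2] ⊗ [1, -1] ⊗ [-1, -1] and rank(T) ≤ 1.
These bounds meet, so rank(T) = 1.
Check entry T[2,1,1] = -2: (2)·(1)·(-1) = -2.

1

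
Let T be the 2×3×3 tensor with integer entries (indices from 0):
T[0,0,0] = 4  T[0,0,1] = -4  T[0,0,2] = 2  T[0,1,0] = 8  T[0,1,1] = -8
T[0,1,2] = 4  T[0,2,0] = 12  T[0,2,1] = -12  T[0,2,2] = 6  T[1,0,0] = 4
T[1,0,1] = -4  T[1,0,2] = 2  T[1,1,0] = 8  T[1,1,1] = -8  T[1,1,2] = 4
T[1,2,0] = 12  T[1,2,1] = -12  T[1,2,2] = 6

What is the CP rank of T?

1

Lower bound: T ≠ 0 (e.g. T[0,0,0] = 4), so rank(T) ≥ 1.
Upper bound: if T = a ⊗ b ⊗ c then every fibre of T is a multiple of the corresponding factor, so read the factors off the fibres through the nonzero entry T[0,0,0] = 4.
The mode-1 fibre T[:,0,0] = [4, 4] gives a = (1, 1) (primitive direction); the mode-2 fibre T[0,:,0] = [4, 8, 12] gives b = (1, 2, 3); then c[k] = T[0,0,k] / (a[0]·b[0]) = [4, -4, 2] / 1 = (4, -4, 2).
Expanding (1, 1) ⊗ (1, 2, 3) ⊗ (4, -4, 2) reproduces all 18 entries of T, so T = (1, 1) ⊗ (1, 2, 3) ⊗ (4, -4, 2) and rank(T) ≤ 1.
These bounds meet, so rank(T) = 1.
Check entry T[0,1,0] = 8: (1)·(2)·(4) = 8.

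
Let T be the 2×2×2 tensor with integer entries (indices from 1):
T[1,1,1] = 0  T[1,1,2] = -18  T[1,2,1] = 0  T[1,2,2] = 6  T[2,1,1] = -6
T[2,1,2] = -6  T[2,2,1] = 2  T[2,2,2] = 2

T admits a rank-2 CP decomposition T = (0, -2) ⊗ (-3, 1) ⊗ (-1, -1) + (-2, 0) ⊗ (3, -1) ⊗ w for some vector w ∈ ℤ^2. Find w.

w = (0, 3)

Subtract the known terms from T to get the rank-1 residual R = (-2, 0) ⊗ (3, -1) ⊗ w, so R[i,j,k] = a[i]·b[j]·w[k]. Pick indices with nonzero a[1]·b[1] = (-2)·(3) = -6. Only the fibre through (1,1,·) is needed: R[1,1,:] = T[1,1,:] − Σₗ aₗ[1]bₗ[1]cₗ = [0, -18] − (0)·(-3)·(-1, -1) = [0, -18]. Then w[k] = R[1,1,k] / -6 for each k, giving w = [0, -18] / -6 = (0, 3).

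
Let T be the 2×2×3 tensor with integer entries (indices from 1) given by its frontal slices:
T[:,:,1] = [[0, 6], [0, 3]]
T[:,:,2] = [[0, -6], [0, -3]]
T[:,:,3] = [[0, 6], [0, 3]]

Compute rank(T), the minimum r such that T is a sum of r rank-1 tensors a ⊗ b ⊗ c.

Lower bound: T ≠ 0 (e.g. T[1,2,1] = 6), so rank(T) ≥ 1.
Upper bound: if T = a ⊗ b ⊗ c then every fibre of T is a multiple of the corresponding factor, so read the factors off the fibres through the nonzero entry T[1,2,1] = 6.
The mode-1 fibre T[:,2,1] = [6, 3] gives a = [2, 1] (primitive direction); the mode-2 fibre T[1,:,1] = [0, 6] gives b = [0, 1]; then c[k] = T[1,2,k] / (a[1]·b[2]) = [6, -6, 6] / 2 = [3, -3, 3].
Expanding [2, 1] ⊗ [0, 1] ⊗ [3, -3, 3] reproduces all 12 entries of T, so T = [2, 1] ⊗ [0, 1] ⊗ [3, -3, 3] and rank(T) ≤ 1.
These bounds meet, so rank(T) = 1.
Check entry T[2,1,1] = 0: (1)·(0)·(3) = 0.

1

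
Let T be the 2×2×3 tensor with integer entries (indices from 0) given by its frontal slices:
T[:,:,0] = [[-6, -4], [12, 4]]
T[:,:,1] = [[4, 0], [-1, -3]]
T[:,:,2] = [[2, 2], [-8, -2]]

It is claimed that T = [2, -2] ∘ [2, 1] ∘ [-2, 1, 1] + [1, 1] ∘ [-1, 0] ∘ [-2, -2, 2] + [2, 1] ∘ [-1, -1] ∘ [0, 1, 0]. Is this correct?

No

Reconstruct entry (1,0,0) from the claimed factors: Σₗ aₗ[1]bₗ[0]cₗ[0] = (-2)·(2)·(-2) + (1)·(-1)·(-2) + (1)·(-1)·(0) = 10, but T[1,0,0] = 12. The claim is false.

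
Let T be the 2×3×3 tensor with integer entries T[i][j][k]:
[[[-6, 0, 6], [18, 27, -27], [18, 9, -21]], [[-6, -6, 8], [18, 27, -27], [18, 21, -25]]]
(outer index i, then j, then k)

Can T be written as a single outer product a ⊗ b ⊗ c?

The mode-1 unfolding of T (rows indexed by i, columns by (j,k) = (0,0), (0,1), (0,2), (1,0), (1,1), (1,2), (2,0), (2,1), (2,2)) is [[-6, 0, 6, 18, 27, -27, 18, 9, -21], [-6, -6, 8, 18, 27, -27, 18, 21, -25]].
There the 2×2 minor on rows i ∈ {0, 1}, columns (j,k) ∈ {(0,0), (0,1)} is det [[-6, 0], [-6, -6]] = 36 ≠ 0, so this unfolding has rank ≥ 2; CP rank is at least every unfolding rank, so rank(T) ≥ 2.
In particular rank(T) ≥ 2 > 1, so T is not rank-1.

No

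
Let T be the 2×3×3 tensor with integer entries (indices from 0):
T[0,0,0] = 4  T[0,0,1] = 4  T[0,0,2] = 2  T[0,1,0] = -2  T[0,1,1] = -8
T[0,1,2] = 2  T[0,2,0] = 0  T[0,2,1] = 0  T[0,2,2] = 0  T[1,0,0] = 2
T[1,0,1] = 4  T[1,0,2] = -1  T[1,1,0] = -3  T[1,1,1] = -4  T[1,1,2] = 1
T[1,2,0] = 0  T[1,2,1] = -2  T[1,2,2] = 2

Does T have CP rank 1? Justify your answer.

The mode-2 unfolding of T (rows indexed by j, columns by (i,k) = (0,0), (0,1), (0,2), (1,0), (1,1), (1,2)) is [[4, 4, 2, 2, 4, -1], [-2, -8, 2, -3, -4, 1], [0, 0, 0, 0, -2, 2]].
There the 3×3 minor on rows j ∈ {0, 1, 2}, columns (i,k) ∈ {(0,0), (0,1), (1,1)} is det [[4, 4, 4], [-2, -8, -4], [0, 0, -2]] = 48 ≠ 0, so this unfolding has rank ≥ 3; CP rank is at least every unfolding rank, so rank(T) ≥ 3.
In particular rank(T) ≥ 3 > 1, so T is not rank-1.

No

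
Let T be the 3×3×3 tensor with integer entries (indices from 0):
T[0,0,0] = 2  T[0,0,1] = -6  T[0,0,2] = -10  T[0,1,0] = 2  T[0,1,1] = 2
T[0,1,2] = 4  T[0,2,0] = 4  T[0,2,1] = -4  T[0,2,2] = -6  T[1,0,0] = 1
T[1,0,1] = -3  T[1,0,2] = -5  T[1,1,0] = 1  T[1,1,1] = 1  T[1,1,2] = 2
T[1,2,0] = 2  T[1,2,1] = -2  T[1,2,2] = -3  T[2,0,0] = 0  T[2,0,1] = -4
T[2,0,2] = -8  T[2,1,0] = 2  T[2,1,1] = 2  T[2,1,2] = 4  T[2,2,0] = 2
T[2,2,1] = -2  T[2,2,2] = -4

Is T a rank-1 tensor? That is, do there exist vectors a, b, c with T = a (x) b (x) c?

The mode-3 unfolding of T (rows indexed by k, columns by (i,j) = (0,0), (0,1), (0,2), (1,0), (1,1), (1,2), (2,0), (2,1), (2,2)) is [[2, 2, 4, 1, 1, 2, 0, 2, 2], [-6, 2, -4, -3, 1, -2, -4, 2, -2], [-10, 4, -6, -5, 2, -3, -8, 4, -4]].
There the 3×3 minor on rows k ∈ {0, 1, 2}, columns (i,j) ∈ {(0,0), (0,1), (2,0)} is det [[2, 2, 0], [-6, 2, -4], [-10, 4, -8]] = -16 ≠ 0, so this unfolding has rank ≥ 3; CP rank is at least every unfolding rank, so rank(T) ≥ 3.
In particular rank(T) ≥ 3 > 1, so T is not rank-1.

No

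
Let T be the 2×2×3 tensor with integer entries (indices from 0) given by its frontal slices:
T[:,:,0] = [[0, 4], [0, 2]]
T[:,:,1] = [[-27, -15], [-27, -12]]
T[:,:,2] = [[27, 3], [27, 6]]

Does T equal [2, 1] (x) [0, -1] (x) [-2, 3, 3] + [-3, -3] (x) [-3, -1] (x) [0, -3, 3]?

Yes

Reconstruct entrywise from the claimed factors. For example, T[0,0,1] = -27 and Σₗ aₗ[0]bₗ[0]cₗ[1] = (2)·(0)·(3) + (-3)·(-3)·(-3) = -27; checking all 12 entries, every one matches. The claim holds.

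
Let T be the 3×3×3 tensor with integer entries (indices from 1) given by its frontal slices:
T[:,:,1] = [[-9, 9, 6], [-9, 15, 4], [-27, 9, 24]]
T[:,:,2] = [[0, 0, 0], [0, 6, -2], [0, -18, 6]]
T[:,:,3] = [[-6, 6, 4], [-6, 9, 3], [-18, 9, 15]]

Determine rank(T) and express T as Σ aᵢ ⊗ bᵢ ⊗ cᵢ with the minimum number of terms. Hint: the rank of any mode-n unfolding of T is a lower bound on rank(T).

rank(T) = 2

Lower bound: in the mode-3 unfolding of T (rows indexed by k, columns by (i,j)) the 2×2 minor on rows k ∈ {1, 2}, columns (i,j) ∈ {(1,1), (2,2)} is det [[-9, 15], [0, 6]] = -54 ≠ 0, so that unfolding has rank ≥ 2 and hence rank(T) ≥ 2 (CP rank is at least every unfolding rank, though it can be larger).
Upper bound: with S_k = T[:,:,k], the two rank-1 terms a₁b₁ᵀ, a₂b₂ᵀ are the rank-1 members of the pencil x·S₁ + y·S₂.
The 2×2 minor of x·S₁ + y·S₂ on rows {1,2}, columns {1,2} is −54·x² − 54·xy = (-54)·(x + y)(x), vanishing at (x:y) = (1:-1) and (0:1).
M₁ = S₁ − S₂ = [[-9, 9, 6], [-9, 9, 6], [-27, 27, 18]] = (-3)·[1, 1, 3][3, -3, -2]ᵀ and M₂ = S₂ = [[0, 0, 0], [0, 6, -2], [0, -18, 6]] = 2·[0, 1, -3][0, 3, -1]ᵀ, so take a₁ = [1, 1, 3], b₁ = [3, -3, -2], a₂ = [0, 1, -3], b₂ = [0, 3, -1].
Each slice is an integer combination of E₁ = a₁b₁ᵀ and E₂ = a₂b₂ᵀ: S₁ = −3·E₁ + 2·E₂, S₂ = 2·E₂, S₃ = −2·E₁ + E₂; reading off coefficients, c₁ = [-3, 0, -2] and c₂ = [2, 2, 1].
Hence T = [1, 1, 3] ⊗ [3, -3, -2] ⊗ [-3, 0, -2] + [0, 1, -3] ⊗ [0, 3, -1] ⊗ [2, 2, 1], so rank(T) ≤ 2.
These bounds meet, so rank(T) = 2.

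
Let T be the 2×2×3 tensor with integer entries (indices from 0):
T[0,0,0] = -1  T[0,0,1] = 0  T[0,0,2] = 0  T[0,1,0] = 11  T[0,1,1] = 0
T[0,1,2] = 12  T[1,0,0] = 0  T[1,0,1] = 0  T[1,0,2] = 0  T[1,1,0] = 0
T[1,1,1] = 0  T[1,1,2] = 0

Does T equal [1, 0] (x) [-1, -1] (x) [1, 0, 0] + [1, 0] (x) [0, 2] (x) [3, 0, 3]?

No

Reconstruct entry (0,1,0) from the claimed factors: Σₗ aₗ[0]bₗ[1]cₗ[0] = (1)·(-1)·(1) + (1)·(2)·(3) = 5, but T[0,1,0] = 11. The claim is false.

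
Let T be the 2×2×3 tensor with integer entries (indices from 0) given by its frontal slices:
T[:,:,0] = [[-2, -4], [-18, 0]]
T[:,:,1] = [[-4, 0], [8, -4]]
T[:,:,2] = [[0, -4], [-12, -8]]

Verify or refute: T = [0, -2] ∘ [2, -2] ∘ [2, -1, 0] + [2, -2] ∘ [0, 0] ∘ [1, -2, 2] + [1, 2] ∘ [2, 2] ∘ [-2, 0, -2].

Reconstruct entry (0,0,0) from the claimed factors: Σₗ aₗ[0]bₗ[0]cₗ[0] = (0)·(2)·(2) + (2)·(0)·(1) + (1)·(2)·(-2) = -4, but T[0,0,0] = -2. The claim is false.

No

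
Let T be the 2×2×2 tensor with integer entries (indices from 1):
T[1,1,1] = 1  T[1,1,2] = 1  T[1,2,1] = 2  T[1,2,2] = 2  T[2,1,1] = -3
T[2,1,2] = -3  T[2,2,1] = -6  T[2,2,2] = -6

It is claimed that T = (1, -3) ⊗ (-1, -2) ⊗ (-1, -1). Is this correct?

Reconstruct entrywise from the claimed factors. For example, T[2,1,1] = -3 and Σₗ aₗ[2]bₗ[1]cₗ[1] = (-3)·(-1)·(-1) = -3; checking all 8 entries, every one matches. The claim holds.

Yes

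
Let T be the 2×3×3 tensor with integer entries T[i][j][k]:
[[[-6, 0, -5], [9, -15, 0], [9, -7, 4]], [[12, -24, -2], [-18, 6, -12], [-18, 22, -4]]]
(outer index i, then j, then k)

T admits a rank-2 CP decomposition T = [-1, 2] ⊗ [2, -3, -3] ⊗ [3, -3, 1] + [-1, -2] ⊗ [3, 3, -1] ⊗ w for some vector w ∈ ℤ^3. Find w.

w = [0, 2, 1]

Subtract the known terms from T to get the rank-1 residual R = [-1, -2] ⊗ [3, 3, -1] ⊗ w, so R[i,j,k] = a[i]·b[j]·w[k]. Pick indices with nonzero a[0]·b[0] = (-1)·(3) = -3. Only the fibre through (0,0,·) is needed: R[0,0,:] = T[0,0,:] − Σₗ aₗ[0]bₗ[0]cₗ = [-6, 0, -5] − (-1)·(2)·[3, -3, 1] = [0, -6, -3]. Then w[k] = R[0,0,k] / -3 for each k, giving w = [0, -6, -3] / -3 = [0, 2, 1].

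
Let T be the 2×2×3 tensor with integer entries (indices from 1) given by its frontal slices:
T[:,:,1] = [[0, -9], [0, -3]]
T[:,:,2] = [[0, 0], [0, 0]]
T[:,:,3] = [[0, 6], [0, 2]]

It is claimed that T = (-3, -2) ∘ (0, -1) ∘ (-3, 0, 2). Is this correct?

No

Reconstruct entry (2,2,1) from the claimed factors: Σₗ aₗ[2]bₗ[2]cₗ[1] = (-2)·(-1)·(-3) = -6, but T[2,2,1] = -3. The claim is false.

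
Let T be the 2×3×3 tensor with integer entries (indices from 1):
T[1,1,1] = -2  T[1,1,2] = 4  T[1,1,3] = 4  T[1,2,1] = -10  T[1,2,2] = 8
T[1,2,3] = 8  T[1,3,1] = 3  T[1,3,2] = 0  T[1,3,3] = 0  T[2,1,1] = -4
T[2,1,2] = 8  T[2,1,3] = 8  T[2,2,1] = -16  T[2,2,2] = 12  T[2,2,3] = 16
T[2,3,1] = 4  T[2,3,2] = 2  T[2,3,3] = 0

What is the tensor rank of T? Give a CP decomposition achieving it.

Lower bound: the mode-3 unfolding of T (rows indexed by k, columns by (i,j) = (1,1), (1,2), (1,3), (2,1), (2,2), (2,3)) is [[-2, -10, 3, -4, -16, 4], [4, 8, 0, 8, 12, 2], [4, 8, 0, 8, 16, 0]].
There the 3×3 minor on rows k ∈ {1, 2, 3}, columns (i,j) ∈ {(1,1), (1,2), (2,2)} is det [[-2, -10, -16], [4, 8, 12], [4, 8, 16]] = 96 ≠ 0, so this unfolding has rank ≥ 3; CP rank is at least every unfolding rank, so rank(T) ≥ 3. (This is only a lower bound: in general the CP rank may exceed every unfolding rank, so we still need to exhibit 3 rank-1 terms summing to T.)
Upper bound: T is a sum of 3 rank-1 terms, T = [1, 1] ⊗ [0, 2, -1] ⊗ [-2, 2, 0] + [1, 2] ⊗ [0, 2, -1] ⊗ [-2, 0, 2] + [1, 2] ⊗ [2, 2, 1] ⊗ [-1, 2, 2] (written with every a and b primitive with positive leading entry and the scale carried by c; CP decompositions are not unique, and this one is verified by expanding entrywise), so rank(T) ≤ 3.
These bounds meet, so rank(T) = 3.
Check entry T[1,2,2] = 8: (1)·(2)·(2) + (1)·(2)·(0) + (1)·(2)·(2) = 8.

rank(T) = 3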